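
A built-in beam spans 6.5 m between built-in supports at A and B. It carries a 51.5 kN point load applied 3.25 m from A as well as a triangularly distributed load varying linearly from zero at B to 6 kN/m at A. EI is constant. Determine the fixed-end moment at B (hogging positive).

M_B = 50.29 kN·m

Release both end moments; the primary structure is a simply-supported span AB with redundants M_A and M_B.
Simple-span end rotations at A and B under the given loads:
  at A: point load 51.5 at a = 3.25: Pab(L + b)/(6LEI) = 136/EI
  at B: point load 51.5 at a = 3.25: Pab(L + a)/(6LEI) = 136/EI
  at A: triangular load, peak 6: w₀L³/(45EI) = 36.62/EI
  at B: triangular load, peak 6: 7w₀L³/(360EI) = 32.04/EI
  θ_A0 = 172.6/EI,  θ_B0 = 168/EI
Flexibility coefficients: a unit moment at one end gives L/(3EI) there and L/(6EI) at the far end, so f₁₁ = f₂₂ = 2.167/EI and f₁₂ = f₂₁ = 1.083/EI.
Compatibility — zero rotation at each built-in end:
  2.167 M_A + 1.083 M_B = 172.6
  1.083 M_A + 2.167 M_B = 168
Solving the pair gives M_A = 54.52 kN·m and M_B = 50.29 kN·m (hogging).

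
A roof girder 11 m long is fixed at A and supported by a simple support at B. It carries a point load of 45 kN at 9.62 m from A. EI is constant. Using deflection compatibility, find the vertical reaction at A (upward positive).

R_A = 8.424 kN

Release the roller at B. Primary structure: cantilever fixed at A.
Free-end deflection of the primary structure under the applied loading (downward +):
  point load 45 at a = 9.62: Pa²(3L − a)/(6EI) = 16228/EI
Tip deflection under a unit load at B: L³/(3EI) = 443.7/EI.
The prop prevents deflection at B: R_B = δ_0/δ_{BB} = 16228/443.7 = 36.58 kN.
Vertical equilibrium: R_A = ΣP − R_B = 45 − 36.58 = 8.424 kN.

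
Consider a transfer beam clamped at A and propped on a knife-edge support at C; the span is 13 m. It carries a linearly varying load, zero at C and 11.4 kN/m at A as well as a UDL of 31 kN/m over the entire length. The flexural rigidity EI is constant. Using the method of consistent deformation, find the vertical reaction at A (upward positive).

Remove the prop at C; the released (primary) structure is a cantilever built in at A.
Deflection at C on the released cantilever, summing each load's contribution:
  triangular load, peak 11.4 at the fixed end: w₀L⁴/(30EI) = 10853/EI
  UDL 31: wL⁴/(8EI) = 110674/EI
  δ_0 = 121527/EI
Tip deflection under a unit load at C: L³/(3EI) = 732.3/EI.
Compatibility at C: δ_0 − R_C·δ_{CC} = 0, so R_C = 121527/732.3 = 165.9 kN.
Vertical equilibrium: R_A = ΣP − R_C = 477.1 − 165.9 = 311.2 kN.

R_A = 311.2 kN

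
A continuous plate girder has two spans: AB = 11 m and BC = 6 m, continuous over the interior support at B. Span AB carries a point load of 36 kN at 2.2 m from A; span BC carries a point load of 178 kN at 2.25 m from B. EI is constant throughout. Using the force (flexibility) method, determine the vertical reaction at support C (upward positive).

Release continuity at B by inserting a hinge; the redundant is the internal moment M_B. The primary structure is two simply-supported spans AB and BC.
End slopes at the hinge B, treating each span as simply supported:
  span AB: point load 36 at a = 2.2: Pab(L + a)/(6LEI) = 139.4/EI
  span BC: point load 178 at a = 2.25: Pab(L + b)/(6LEI) = 406.8/EI
  relative rotation θ_0 = (139.4 + 406.8)/EI = 546.1/EI
A unit hogging moment at B produces rotation L₁/(3EI) + L₂/(3EI) = 5.667/EI.
Slope continuity at B: θ_0 = M_B·5.667/EI, so M_B = 546.1/5.667 = 96.38 kN·m (hogging).
Span BC, ΣM about C: R_B^{BC}·6 = 667.5 + 96.38, so R_B^{BC} = 127.3 kN and R_C = 178 − 127.3 = 50.69 kN.

R_C = 50.69 kN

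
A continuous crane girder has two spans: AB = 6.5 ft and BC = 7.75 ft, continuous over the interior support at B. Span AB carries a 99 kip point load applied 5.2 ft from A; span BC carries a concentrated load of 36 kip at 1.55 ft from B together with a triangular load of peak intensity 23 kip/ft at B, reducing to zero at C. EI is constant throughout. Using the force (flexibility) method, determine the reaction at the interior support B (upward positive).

R_B = 199.7 kip

Release continuity at B by inserting a hinge; the redundant is the internal moment M_B. The primary structure is two simply-supported spans AB and BC.
Rotations at B on the released spans (each span's end-slope, ×1/EI):
  span AB: point load 99 at a = 5.2: Pab(L + a)/(6LEI) = 200.8/EI
  span BC: point load 36 at a = 1.55: Pab(L + b)/(6LEI) = 103.8/EI
  span BC: triangular load, peak 23: w₀L³/(45EI) = 237.9/EI
  relative rotation θ_0 = (200.8 + 341.7)/EI = 542.5/EI
A unit hogging moment at B produces rotation L₁/(3EI) + L₂/(3EI) = 4.75/EI.
Compatibility: M_B·(L₁+L₂)/(3EI) = θ_0, giving M_B = 114.2 kip·ft (hogging).
Span AB, ΣM about A with M_B applied at B: R_B^{AB}·6.5 = 514.8 + 114.2, so R_B^{AB} = 96.77 kip and R_A = 99 − 96.77 = 2.23 kip.
Span BC, ΣM about C: R_B^{BC}·7.75 = 683.7 + 114.2, so R_B^{BC} = 103 kip and R_C = 125.1 − 103 = 22.17 kip.
R_B = 96.77 + 103 = 199.7 kip.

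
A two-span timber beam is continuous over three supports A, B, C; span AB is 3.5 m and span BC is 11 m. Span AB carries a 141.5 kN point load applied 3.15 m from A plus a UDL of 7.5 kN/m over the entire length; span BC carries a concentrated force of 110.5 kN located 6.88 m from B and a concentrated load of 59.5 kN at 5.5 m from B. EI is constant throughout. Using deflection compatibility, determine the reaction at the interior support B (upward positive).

R_B = 307.5 kN

Insert a hinge at B; M_B is the redundant, and each span becomes simply supported.
Rotations at B on the released spans (each span's end-slope, ×1/EI):
  span AB: point load 141.5 at a = 3.15: Pab(L + a)/(6LEI) = 49.4/EI
  span AB: UDL 7.5: wL³/(24EI) = 13.4/EI
  span BC: point load 110.5 at a = 6.88: Pab(L + b)/(6LEI) = 717.6/EI
  span BC: point load 59.5 at a = 5.5: Pab(L + b)/(6LEI) = 450/EI
  relative rotation θ_0 = (62.8 + 1168)/EI = 1230/EI
A unit hogging moment at B produces rotation L₁/(3EI) + L₂/(3EI) = 4.833/EI.
Slope continuity at B: θ_0 = M_B·4.833/EI, so M_B = 1230/4.833 = 254.5 kN·m (hogging).
Span AB, ΣM about A with M_B applied at B: R_B^{AB}·3.5 = 491.7 + 254.5, so R_B^{AB} = 213.2 kN and R_A = 167.8 − 213.2 = -45.45 kN.
Span BC, ΣM about C: R_B^{BC}·11 = 782.5 + 254.5, so R_B^{BC} = 94.28 kN and R_C = 170 − 94.28 = 75.72 kN.
R_B = 213.2 + 94.28 = 307.5 kN.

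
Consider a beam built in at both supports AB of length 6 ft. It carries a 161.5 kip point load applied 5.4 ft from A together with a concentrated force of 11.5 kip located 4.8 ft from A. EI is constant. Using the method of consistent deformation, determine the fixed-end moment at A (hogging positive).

M_A = 10.93 kip·ft

Release both end moments; the primary structure is a simply-supported span AB with redundants M_A and M_B.
Simple-span end rotations at A and B under the given loads:
  at A: point load 161.5 at a = 5.4: Pab(L + b)/(6LEI) = 95.93/EI
  at B: point load 161.5 at a = 5.4: Pab(L + a)/(6LEI) = 165.7/EI
  at A: point load 11.5 at a = 4.8: Pab(L + b)/(6LEI) = 13.25/EI
  at B: point load 11.5 at a = 4.8: Pab(L + a)/(6LEI) = 19.87/EI
  θ_A0 = 109.2/EI,  θ_B0 = 185.6/EI
Flexibility coefficients: a unit moment at one end gives L/(3EI) there and L/(6EI) at the far end, so f₁₁ = f₂₂ = 2/EI and f₁₂ = f₂₁ = 1/EI.
Compatibility — zero rotation at each built-in end:
  2 M_A + 1 M_B = 109.2
  1 M_A + 2 M_B = 185.6
Solving the pair gives M_A = 10.93 kip·ft and M_B = 87.32 kip·ft (hogging).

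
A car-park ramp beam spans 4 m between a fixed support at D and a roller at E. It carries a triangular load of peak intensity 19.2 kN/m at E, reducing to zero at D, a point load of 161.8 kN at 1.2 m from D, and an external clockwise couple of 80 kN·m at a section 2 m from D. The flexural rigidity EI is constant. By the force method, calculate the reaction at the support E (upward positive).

Take the reaction at E as the redundant and release it; the primary structure is a cantilever fixed at D.
Deflection at E on the released cantilever, summing each load's contribution:
  triangular load, peak 19.2 at the free end: 11w₀L⁴/(120EI) = 450.6/EI
  point load 161.8 at a = 1.2: Pa²(3L − a)/(6EI) = 419.4/EI
  clockwise couple 80 at a = 2: M₀a(2L − a)/(2EI) = 480/EI
  δ_0 = 1350/EI
Tip deflection under a unit load at E: L³/(3EI) = 21.33/EI.
Compatibility at E: δ_0 − R_E·δ_{EE} = 0, so R_E = 1350/21.33 = 63.28 kN.

R_E = 63.28 kN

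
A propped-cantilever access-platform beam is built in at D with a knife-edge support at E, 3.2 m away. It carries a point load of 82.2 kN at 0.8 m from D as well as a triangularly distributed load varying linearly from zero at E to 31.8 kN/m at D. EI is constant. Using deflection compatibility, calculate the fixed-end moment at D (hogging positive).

Choose R_E as the redundant. The primary structure is the cantilever fixed at D.
Downward deflection at the released point E due to the loads:
  point load 82.2 at a = 0.8: Pa²(3L − a)/(6EI) = 77.16/EI
  triangular load, peak 31.8 at the fixed end: w₀L⁴/(30EI) = 111.1/EI
  δ_0 = 188.3/EI
Tip deflection under a unit load at E: L³/(3EI) = 10.92/EI.
The prop prevents deflection at E: R_E = δ_0/δ_{EE} = 188.3/10.92 = 17.24 kN.
Moment equilibrium about D: M_D = Σ(load moments about D) − R_E·L = 120 − 17.24×3.2 = 64.86 kN·m.

M_D = 64.86 kN·m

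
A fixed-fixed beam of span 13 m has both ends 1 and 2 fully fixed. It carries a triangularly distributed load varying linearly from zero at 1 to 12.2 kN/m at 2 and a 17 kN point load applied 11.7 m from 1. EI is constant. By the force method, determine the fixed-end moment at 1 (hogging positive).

M_1 = 70.72 kN·m

Release both end moments; the primary structure is a simply-supported span 12 with redundants M_1 and M_2.
End rotations of the released simple span under the applied load (×1/EI):
  at 1: triangular load, peak 12.2: 7w₀L³/(360EI) = 521.2/EI
  at 2: triangular load, peak 12.2: w₀L³/(45EI) = 595.6/EI
  at 1: point load 17 at a = 11.7: Pab(L + b)/(6LEI) = 47.4/EI
  at 2: point load 17 at a = 11.7: Pab(L + a)/(6LEI) = 81.88/EI
  θ_10 = 568.6/EI,  θ_20 = 677.5/EI
Flexibility coefficients: a unit moment at one end gives L/(3EI) there and L/(6EI) at the far end, so f₁₁ = f₂₂ = 4.333/EI and f₁₂ = f₂₁ = 2.167/EI.
Compatibility — zero rotation at each built-in end:
  4.333 M_1 + 2.167 M_2 = 568.6
  2.167 M_1 + 4.333 M_2 = 677.5
Solving the pair gives M_1 = 70.72 kN·m and M_2 = 121 kN·m (hogging).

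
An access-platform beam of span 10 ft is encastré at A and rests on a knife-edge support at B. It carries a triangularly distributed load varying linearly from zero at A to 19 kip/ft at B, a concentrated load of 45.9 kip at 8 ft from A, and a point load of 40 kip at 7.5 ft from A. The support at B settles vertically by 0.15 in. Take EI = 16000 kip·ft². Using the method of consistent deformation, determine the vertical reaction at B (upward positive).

R_B = 109.3 kip

Choose R_B as the redundant. The primary structure is the cantilever fixed at A.
Free-end deflection of the primary structure under the applied loading (downward +):
  triangular load, peak 19 at the free end: 11w₀L⁴/(120EI) = 17417/EI
  point load 45.9 at a = 8: Pa²(3L − a)/(6EI) = 10771/EI
  point load 40 at a = 7.5: Pa²(3L − a)/(6EI) = 8438/EI
  δ_0 = 36625/EI
Tip deflection under a unit load at B: L³/(3EI) = 333.3/EI.
With EI = 16000 kip·ft²: δ_0 = 2.2891 ft and δ_{BB} = 0.020833 ft/kip.
Compatibility — the beam at B must follow the support down by 0.0125 ft: δ_0 − R_B·δ_{BB} = 0.0125, so R_B = (2.2891 − 0.0125)/0.020833 = 109.3 kip.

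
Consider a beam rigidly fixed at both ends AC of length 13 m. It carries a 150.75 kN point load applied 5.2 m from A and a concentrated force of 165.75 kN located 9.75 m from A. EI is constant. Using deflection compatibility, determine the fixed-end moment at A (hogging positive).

M_A = 383.2 kN·m

Release both end moments; the primary structure is a simply-supported span AC with redundants M_A and M_C.
End rotations of the released simple span under the applied load (×1/EI):
  at A: point load 150.75 at a = 5.2: Pab(L + b)/(6LEI) = 1631/EI
  at C: point load 150.75 at a = 5.2: Pab(L + a)/(6LEI) = 1427/EI
  at A: point load 165.75 at a = 9.75: Pab(L + b)/(6LEI) = 1094/EI
  at C: point load 165.75 at a = 9.75: Pab(L + a)/(6LEI) = 1532/EI
  θ_A0 = 2725/EI,  θ_C0 = 2959/EI
Flexibility coefficients: a unit moment at one end gives L/(3EI) there and L/(6EI) at the far end, so f₁₁ = f₂₂ = 4.333/EI and f₁₂ = f₂₁ = 2.167/EI.
Compatibility — zero rotation at each built-in end:
  4.333 M_A + 2.167 M_C = 2725
  2.167 M_A + 4.333 M_C = 2959
Solving the pair gives M_A = 383.2 kN·m and M_C = 491.1 kN·m (hogging).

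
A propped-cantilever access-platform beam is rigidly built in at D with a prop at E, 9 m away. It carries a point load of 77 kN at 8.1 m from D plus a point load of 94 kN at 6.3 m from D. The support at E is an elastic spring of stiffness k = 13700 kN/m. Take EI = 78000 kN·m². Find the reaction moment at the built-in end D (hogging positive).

M_D = 174.2 kN·m

Release the roller at E. Primary structure: cantilever fixed at D.
Deflection at E on the released cantilever, summing each load's contribution:
  point load 77 at a = 8.1: Pa²(3L − a)/(6EI) = 15914/EI
  point load 94 at a = 6.3: Pa²(3L − a)/(6EI) = 12871/EI
  δ_0 = 28785/EI
Flexibility coefficient — unit upward force at E: δ_{EE} = L³/(3EI) = 243/EI.
With EI = 78000 kN·m²: δ_0 = 0.36904 m and δ_{EE} = 0.003115 m/kN.
Compatibility — the spring shortens by R_E/k under the reaction it provides: δ_0 − R_E·δ_{EE} = R_E/k. With 1/k = 0.000073 m/kN, R_E = δ_0 / (δ_{EE} + 1/k) = 0.36904 / (0.003115 + 0.000073) = 115.7 kN.
Moment equilibrium about D: M_D = Σ(load moments about D) − R_E·L = 1216 − 115.7×9 = 174.2 kN·m.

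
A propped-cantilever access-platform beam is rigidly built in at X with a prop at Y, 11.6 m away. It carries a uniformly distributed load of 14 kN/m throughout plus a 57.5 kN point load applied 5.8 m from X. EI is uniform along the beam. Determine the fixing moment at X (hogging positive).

M_X = 360.5 kN·m

Take the reaction at Y as the redundant and release it; the primary structure is a cantilever fixed at X.
Primary-structure tip deflection at Y by superposition:
  UDL 14: wL⁴/(8EI) = 31686/EI
  point load 57.5 at a = 5.8: Pa²(3L − a)/(6EI) = 9349/EI
  δ_0 = 41035/EI
Flexibility coefficient — unit upward force at Y: δ_{YY} = L³/(3EI) = 520.3/EI.
The prop prevents deflection at Y: R_Y = δ_0/δ_{YY} = 41035/520.3 = 78.87 kN.
Moment equilibrium about X: M_X = Σ(load moments about X) − R_Y·L = 1275 − 78.87×11.6 = 360.5 kN·m.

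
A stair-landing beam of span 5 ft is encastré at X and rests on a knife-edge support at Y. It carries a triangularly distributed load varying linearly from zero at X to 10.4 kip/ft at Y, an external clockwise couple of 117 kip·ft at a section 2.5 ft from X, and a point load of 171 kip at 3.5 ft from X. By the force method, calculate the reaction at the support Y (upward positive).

Remove the prop at Y; the released (primary) structure is a cantilever built in at X.
Free-end deflection of the primary structure under the applied loading (downward +):
  triangular load, peak 10.4 at the free end: 11w₀L⁴/(120EI) = 595.8/EI
  clockwise couple 117 at a = 2.5: M₀a(2L − a)/(2EI) = 1097/EI
  point load 171 at a = 3.5: Pa²(3L − a)/(6EI) = 4015/EI
  δ_0 = 5708/EI
Flexibility coefficient — unit upward force at Y: δ_{YY} = L³/(3EI) = 41.67/EI.
Compatibility at Y: δ_0 − R_Y·δ_{YY} = 0, so R_Y = 5708/41.67 = 137 kip.

R_Y = 137 kip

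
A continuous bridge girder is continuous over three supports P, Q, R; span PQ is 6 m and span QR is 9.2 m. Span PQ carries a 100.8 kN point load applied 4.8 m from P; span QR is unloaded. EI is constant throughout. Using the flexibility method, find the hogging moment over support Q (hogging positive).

M_Q = 34.38 kN·m

Take M_Q as the redundant. Released structure: two simple spans PQ and QR with a hinge at Q.
Discontinuity in slope at Q on the released structure — sum the simple-span end rotations:
  span PQ: point load 100.8 at a = 4.8: Pab(L + a)/(6LEI) = 174.2/EI
  relative rotation θ_0 = (174.2 + 0)/EI = 174.2/EI
A unit hogging moment at Q produces rotation L₁/(3EI) + L₂/(3EI) = 5.067/EI.
Slope continuity at Q: θ_0 = M_Q·5.067/EI, so M_Q = 174.2/5.067 = 34.38 kN·m (hogging).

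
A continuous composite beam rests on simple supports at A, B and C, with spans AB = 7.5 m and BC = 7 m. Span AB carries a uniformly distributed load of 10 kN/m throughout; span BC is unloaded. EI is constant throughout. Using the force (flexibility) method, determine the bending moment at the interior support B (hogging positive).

M_B = 36.37 kN·m

Release continuity at B by inserting a hinge; the redundant is the internal moment M_B. The primary structure is two simply-supported spans AB and BC.
End slopes at the hinge B, treating each span as simply supported:
  span AB: UDL 10: wL³/(24EI) = 175.8/EI
  relative rotation θ_0 = (175.8 + 0)/EI = 175.8/EI
A unit hogging moment at B produces rotation L₁/(3EI) + L₂/(3EI) = 4.833/EI.
Slope continuity at B: θ_0 = M_B·4.833/EI, so M_B = 175.8/4.833 = 36.37 kN·m (hogging).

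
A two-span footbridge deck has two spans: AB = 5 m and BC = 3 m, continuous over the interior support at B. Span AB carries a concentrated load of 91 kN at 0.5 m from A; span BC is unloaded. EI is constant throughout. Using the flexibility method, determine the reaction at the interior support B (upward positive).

R_B = 16.61 kN

Take M_B as the redundant. Released structure: two simple spans AB and BC with a hinge at B.
Discontinuity in slope at B on the released structure — sum the simple-span end rotations:
  span AB: point load 91 at a = 0.5: Pab(L + a)/(6LEI) = 37.54/EI
  relative rotation θ_0 = (37.54 + 0)/EI = 37.54/EI
A unit hogging moment at B produces rotation L₁/(3EI) + L₂/(3EI) = 2.667/EI.
Slope continuity at B: θ_0 = M_B·2.667/EI, so M_B = 37.54/2.667 = 14.08 kN·m (hogging).
Span AB, ΣM about A with M_B applied at B: R_B^{AB}·5 = 45.5 + 14.08, so R_B^{AB} = 11.92 kN and R_A = 91 − 11.92 = 79.08 kN.
Span BC, ΣM about C: R_B^{BC}·3 = 0 + 14.08, so R_B^{BC} = 4.692 kN and R_C = 0 − 4.692 = -4.692 kN.
R_B = 11.92 + 4.692 = 16.61 kN.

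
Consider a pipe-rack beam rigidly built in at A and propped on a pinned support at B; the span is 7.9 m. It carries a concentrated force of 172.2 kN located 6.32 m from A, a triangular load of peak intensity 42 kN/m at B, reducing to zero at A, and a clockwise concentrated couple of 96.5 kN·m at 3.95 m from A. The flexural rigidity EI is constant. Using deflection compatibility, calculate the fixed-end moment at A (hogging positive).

M_A = 271.4 kN·m

Choose R_B as the redundant. The primary structure is the cantilever fixed at A.
Downward deflection at the released point B due to the loads:
  point load 172.2 at a = 6.32: Pa²(3L − a)/(6EI) = 19924/EI
  triangular load, peak 42 at the free end: 11w₀L⁴/(120EI) = 14996/EI
  clockwise couple 96.5 at a = 3.95: M₀a(2L − a)/(2EI) = 2258/EI
  δ_0 = 37178/EI
Tip deflection under a unit load at B: L³/(3EI) = 164.3/EI.
Compatibility at B: δ_0 − R_B·δ_{BB} = 0, so R_B = 37178/164.3 = 226.2 kN.
Moment equilibrium about A: M_A = Σ(load moments about A) − R_B·L = 2059 − 226.2×7.9 = 271.4 kN·m.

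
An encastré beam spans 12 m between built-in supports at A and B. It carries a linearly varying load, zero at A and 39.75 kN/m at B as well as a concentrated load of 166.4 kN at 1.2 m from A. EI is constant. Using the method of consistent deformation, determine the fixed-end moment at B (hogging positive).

M_B = 304.2 kN·m

Take the two fixed-end moments M_A, M_B as redundants; the released structure is the simple span AB.
Simple-span end rotations at A and B under the given loads:
  at A: triangular load, peak 39.75: 7w₀L³/(360EI) = 1336/EI
  at B: triangular load, peak 39.75: w₀L³/(45EI) = 1526/EI
  at A: point load 166.4 at a = 1.2: Pab(L + b)/(6LEI) = 682.9/EI
  at B: point load 166.4 at a = 1.2: Pab(L + a)/(6LEI) = 395.4/EI
  θ_A0 = 2019/EI,  θ_B0 = 1922/EI
Flexibility coefficients: a unit moment at one end gives L/(3EI) there and L/(6EI) at the far end, so f₁₁ = f₂₂ = 4/EI and f₁₂ = f₂₁ = 2/EI.
Compatibility — zero rotation at each built-in end:
  4 M_A + 2 M_B = 2019
  2 M_A + 4 M_B = 1922
Solving the pair gives M_A = 352.5 kN·m and M_B = 304.2 kN·m (hogging).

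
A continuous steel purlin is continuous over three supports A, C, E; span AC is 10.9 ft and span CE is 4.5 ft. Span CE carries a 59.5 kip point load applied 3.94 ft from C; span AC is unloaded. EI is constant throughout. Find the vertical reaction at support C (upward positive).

Release continuity at C by inserting a hinge; the redundant is the internal moment M_C. The primary structure is two simply-supported spans AC and CE.
Rotations at C on the released spans (each span's end-slope, ×1/EI):
  span CE: point load 59.5 at a = 3.94: Pab(L + b)/(6LEI) = 24.6/EI
  relative rotation θ_0 = (0 + 24.6)/EI = 24.6/EI
A unit hogging moment at C produces rotation L₁/(3EI) + L₂/(3EI) = 5.133/EI.
Slope continuity at C: θ_0 = M_C·5.133/EI, so M_C = 24.6/5.133 = 4.793 kip·ft (hogging).
Span AC, ΣM about A with M_C applied at C: R_C^{AC}·10.9 = 0 + 4.793, so R_C^{AC} = 0.4397 kip and R_A = 0 − 0.4397 = -0.4397 kip.
Span CE, ΣM about E: R_C^{CE}·4.5 = 33.32 + 4.793, so R_C^{CE} = 8.47 kip and R_E = 59.5 − 8.47 = 51.03 kip.
R_C = 0.4397 + 8.47 = 8.909 kip.

R_C = 8.909 kip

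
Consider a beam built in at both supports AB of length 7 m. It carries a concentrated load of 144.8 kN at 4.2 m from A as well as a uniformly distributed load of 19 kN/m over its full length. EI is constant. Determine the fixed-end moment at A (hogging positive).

M_A = 174.9 kN·m

Take the two fixed-end moments M_A, M_B as redundants; the released structure is the simple span AB.
On the primary (simply-supported) span, the end slopes from the loading are:
  at A: point load 144.8 at a = 4.2: Pab(L + b)/(6LEI) = 397.3/EI
  at B: point load 144.8 at a = 4.2: Pab(L + a)/(6LEI) = 454.1/EI
  at A: UDL 19: wL³/(24EI) = 271.5/EI
  at B: UDL 19: wL³/(24EI) = 271.5/EI
  θ_A0 = 668.9/EI,  θ_B0 = 725.6/EI
Flexibility coefficients: a unit moment at one end gives L/(3EI) there and L/(6EI) at the far end, so f₁₁ = f₂₂ = 2.333/EI and f₁₂ = f₂₁ = 1.167/EI.
Compatibility — zero rotation at each built-in end:
  2.333 M_A + 1.167 M_B = 668.9
  1.167 M_A + 2.333 M_B = 725.6
Solving the pair gives M_A = 174.9 kN·m and M_B = 223.5 kN·m (hogging).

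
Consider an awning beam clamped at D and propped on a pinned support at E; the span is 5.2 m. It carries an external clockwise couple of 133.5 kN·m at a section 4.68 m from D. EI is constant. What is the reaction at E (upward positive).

Take the reaction at E as the redundant and release it; the primary structure is a cantilever fixed at D.
Free-end deflection of the primary structure under the applied loading (downward +):
  clockwise couple 133.5 at a = 4.68: M₀a(2L − a)/(2EI) = 1787/EI
Tip deflection under a unit load at E: L³/(3EI) = 46.87/EI.
The prop prevents deflection at E: R_E = δ_0/δ_{EE} = 1787/46.87 = 38.12 kN.

R_E = 38.12 kN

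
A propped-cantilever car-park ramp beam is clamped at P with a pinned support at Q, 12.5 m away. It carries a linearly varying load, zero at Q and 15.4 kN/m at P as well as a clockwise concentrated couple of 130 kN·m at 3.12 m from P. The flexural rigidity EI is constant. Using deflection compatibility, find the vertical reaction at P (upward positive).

Take the reaction at Q as the redundant and release it; the primary structure is a cantilever fixed at P.
Deflection at Q on the released cantilever, summing each load's contribution:
  triangular load, peak 15.4 at the fixed end: w₀L⁴/(30EI) = 12533/EI
  clockwise couple 130 at a = 3.12: M₀a(2L − a)/(2EI) = 4437/EI
  δ_0 = 16970/EI
Flexibility coefficient — unit upward force at Q: δ_{QQ} = L³/(3EI) = 651/EI.
Compatibility at Q: δ_0 − R_Q·δ_{QQ} = 0, so R_Q = 16970/651 = 26.07 kN.
Vertical equilibrium: R_P = ΣP − R_Q = 96.25 − 26.07 = 70.18 kN.

R_P = 70.18 kN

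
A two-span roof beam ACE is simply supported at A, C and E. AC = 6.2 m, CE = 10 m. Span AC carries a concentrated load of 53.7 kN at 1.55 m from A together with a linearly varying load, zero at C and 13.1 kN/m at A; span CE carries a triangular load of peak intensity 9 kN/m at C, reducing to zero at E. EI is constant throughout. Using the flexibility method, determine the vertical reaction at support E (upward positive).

R_E = 8.679 kN

Insert a hinge at C; M_C is the redundant, and each span becomes simply supported.
Rotations at C on the released spans (each span's end-slope, ×1/EI):
  span AC: point load 53.7 at a = 1.55: Pab(L + a)/(6LEI) = 80.63/EI
  span AC: triangular load, peak 13.1: 7w₀L³/(360EI) = 60.71/EI
  span CE: triangular load, peak 9: w₀L³/(45EI) = 200/EI
  relative rotation θ_0 = (141.3 + 200)/EI = 341.3/EI
A unit hogging moment at C produces rotation L₁/(3EI) + L₂/(3EI) = 5.4/EI.
Slope continuity at C: θ_0 = M_C·5.4/EI, so M_C = 341.3/5.4 = 63.21 kN·m (hogging).
Span CE, ΣM about E: R_C^{CE}·10 = 300 + 63.21, so R_C^{CE} = 36.32 kN and R_E = 45 − 36.32 = 8.679 kN.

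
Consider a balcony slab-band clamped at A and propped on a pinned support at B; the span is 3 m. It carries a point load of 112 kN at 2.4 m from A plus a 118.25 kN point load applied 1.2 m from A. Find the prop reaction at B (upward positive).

R_B = 103.4 kN

Take the reaction at B as the redundant and release it; the primary structure is a cantilever fixed at A.
Primary-structure tip deflection at B by superposition:
  point load 112 at a = 2.4: Pa²(3L − a)/(6EI) = 709.6/EI
  point load 118.25 at a = 1.2: Pa²(3L − a)/(6EI) = 221.4/EI
  δ_0 = 931/EI
Flexibility coefficient — unit upward force at B: δ_{BB} = L³/(3EI) = 9/EI.
The prop prevents deflection at B: R_B = δ_0/δ_{BB} = 931/9 = 103.4 kN.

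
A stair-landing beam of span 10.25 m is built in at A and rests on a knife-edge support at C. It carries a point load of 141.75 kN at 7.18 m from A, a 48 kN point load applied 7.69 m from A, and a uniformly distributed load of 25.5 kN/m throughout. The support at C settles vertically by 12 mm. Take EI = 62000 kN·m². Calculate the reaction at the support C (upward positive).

Remove the prop at C; the released (primary) structure is a cantilever built in at A.
Deflection at C on the released cantilever, summing each load's contribution:
  point load 141.75 at a = 7.18: Pa²(3L − a)/(6EI) = 28707/EI
  point load 48 at a = 7.69: Pa²(3L − a)/(6EI) = 10909/EI
  UDL 25.5: wL⁴/(8EI) = 35184/EI
  δ_0 = 74800/EI
Flexibility coefficient — unit upward force at C: δ_{CC} = L³/(3EI) = 359/EI.
With EI = 62000 kN·m²: δ_0 = 1.2065 m and δ_{CC} = 0.00579 m/kN.
Compatibility — the beam at C must follow the support down by 0.012 m: δ_0 − R_C·δ_{CC} = 0.012, so R_C = (1.2065 − 0.012)/0.00579 = 206.3 kN.

R_C = 206.3 kN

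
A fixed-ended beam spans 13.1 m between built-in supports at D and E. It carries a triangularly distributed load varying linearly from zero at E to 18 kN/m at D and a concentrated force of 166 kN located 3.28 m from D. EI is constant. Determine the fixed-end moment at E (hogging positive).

M_E = 205.2 kN·m

Release both end moments; the primary structure is a simply-supported span DE with redundants M_D and M_E.
End rotations of the released simple span under the applied load (×1/EI):
  at D: triangular load, peak 18: w₀L³/(45EI) = 899.2/EI
  at E: triangular load, peak 18: 7w₀L³/(360EI) = 786.8/EI
  at D: point load 166 at a = 3.28: Pab(L + b)/(6LEI) = 1559/EI
  at E: point load 166 at a = 3.28: Pab(L + a)/(6LEI) = 1114/EI
  θ_D0 = 2458/EI,  θ_E0 = 1901/EI
Flexibility coefficients: a unit moment at one end gives L/(3EI) there and L/(6EI) at the far end, so f₁₁ = f₂₂ = 4.367/EI and f₁₂ = f₂₁ = 2.183/EI.
Compatibility — zero rotation at each built-in end:
  4.367 M_D + 2.183 M_E = 2458
  2.183 M_D + 4.367 M_E = 1901
Solving the pair gives M_D = 460.4 kN·m and M_E = 205.2 kN·m (hogging).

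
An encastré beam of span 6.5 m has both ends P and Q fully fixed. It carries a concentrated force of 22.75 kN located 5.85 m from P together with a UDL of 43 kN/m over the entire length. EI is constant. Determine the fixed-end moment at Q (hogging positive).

Take the two fixed-end moments M_P, M_Q as redundants; the released structure is the simple span PQ.
End rotations of the released simple span under the applied load (×1/EI):
  at P: point load 22.75 at a = 5.85: Pab(L + b)/(6LEI) = 15.86/EI
  at Q: point load 22.75 at a = 5.85: Pab(L + a)/(6LEI) = 27.39/EI
  at P: UDL 43: wL³/(24EI) = 492/EI
  at Q: UDL 43: wL³/(24EI) = 492/EI
  θ_P0 = 507.9/EI,  θ_Q0 = 519.4/EI
Flexibility coefficients: a unit moment at one end gives L/(3EI) there and L/(6EI) at the far end, so f₁₁ = f₂₂ = 2.167/EI and f₁₂ = f₂₁ = 1.083/EI.
Compatibility — zero rotation at each built-in end:
  2.167 M_P + 1.083 M_Q = 507.9
  1.083 M_P + 2.167 M_Q = 519.4
Solving the pair gives M_P = 152.7 kN·m and M_Q = 163.4 kN·m (hogging).

M_Q = 163.4 kN·m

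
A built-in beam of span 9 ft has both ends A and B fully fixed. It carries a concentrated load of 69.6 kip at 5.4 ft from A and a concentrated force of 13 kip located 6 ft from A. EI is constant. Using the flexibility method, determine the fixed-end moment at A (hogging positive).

Take the two fixed-end moments M_A, M_B as redundants; the released structure is the simple span AB.
End rotations of the released simple span under the applied load (×1/EI):
  at A: point load 69.6 at a = 5.4: Pab(L + b)/(6LEI) = 315.7/EI
  at B: point load 69.6 at a = 5.4: Pab(L + a)/(6LEI) = 360.8/EI
  at A: point load 13 at a = 6: Pab(L + b)/(6LEI) = 52/EI
  at B: point load 13 at a = 6: Pab(L + a)/(6LEI) = 65/EI
  θ_A0 = 367.7/EI,  θ_B0 = 425.8/EI
Flexibility coefficients: a unit moment at one end gives L/(3EI) there and L/(6EI) at the far end, so f₁₁ = f₂₂ = 3/EI and f₁₂ = f₂₁ = 1.5/EI.
Compatibility — zero rotation at each built-in end:
  3 M_A + 1.5 M_B = 367.7
  1.5 M_A + 3 M_B = 425.8
Solving the pair gives M_A = 68.8 kip·ft and M_B = 107.5 kip·ft (hogging).

M_A = 68.8 kip·ft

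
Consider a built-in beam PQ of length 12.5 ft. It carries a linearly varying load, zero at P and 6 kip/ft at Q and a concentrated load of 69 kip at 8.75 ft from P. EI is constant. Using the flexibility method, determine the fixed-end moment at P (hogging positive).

Take the two fixed-end moments M_P, M_Q as redundants; the released structure is the simple span PQ.
Simple-span end rotations at P and Q under the given loads:
  at P: triangular load, peak 6: 7w₀L³/(360EI) = 227.9/EI
  at Q: triangular load, peak 6: w₀L³/(45EI) = 260.4/EI
  at P: point load 69 at a = 8.75: Pab(L + b)/(6LEI) = 490.5/EI
  at Q: point load 69 at a = 8.75: Pab(L + a)/(6LEI) = 641.5/EI
  θ_P0 = 718.4/EI,  θ_Q0 = 901.9/EI
Flexibility coefficients: a unit moment at one end gives L/(3EI) there and L/(6EI) at the far end, so f₁₁ = f₂₂ = 4.167/EI and f₁₂ = f₂₁ = 2.083/EI.
Compatibility — zero rotation at each built-in end:
  4.167 M_P + 2.083 M_Q = 718.4
  2.083 M_P + 4.167 M_Q = 901.9
Solving the pair gives M_P = 85.59 kip·ft and M_Q = 173.7 kip·ft (hogging).

M_P = 85.59 kip·ft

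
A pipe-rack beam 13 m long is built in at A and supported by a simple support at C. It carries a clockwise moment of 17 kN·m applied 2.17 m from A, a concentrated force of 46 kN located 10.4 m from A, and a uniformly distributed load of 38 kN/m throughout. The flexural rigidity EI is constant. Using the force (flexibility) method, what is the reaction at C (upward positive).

R_C = 218.2 kN

Release the roller at C. Primary structure: cantilever fixed at A.
Primary-structure tip deflection at C by superposition:
  clockwise couple 17 at a = 2.17: M₀a(2L − a)/(2EI) = 439.5/EI
  point load 46 at a = 10.4: Pa²(3L − a)/(6EI) = 23716/EI
  UDL 38: wL⁴/(8EI) = 135665/EI
  δ_0 = 159820/EI
Tip deflection under a unit load at C: L³/(3EI) = 732.3/EI.
The prop prevents deflection at C: R_C = δ_0/δ_{CC} = 159820/732.3 = 218.2 kN.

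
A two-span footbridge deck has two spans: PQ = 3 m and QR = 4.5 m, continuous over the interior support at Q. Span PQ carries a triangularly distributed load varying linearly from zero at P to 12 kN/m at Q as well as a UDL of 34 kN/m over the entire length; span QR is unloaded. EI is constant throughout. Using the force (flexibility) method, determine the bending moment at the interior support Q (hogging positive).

M_Q = 18.18 kN·m

Take M_Q as the redundant. Released structure: two simple spans PQ and QR with a hinge at Q.
Discontinuity in slope at Q on the released structure — sum the simple-span end rotations:
  span PQ: triangular load, peak 12: w₀L³/(45EI) = 7.2/EI
  span PQ: UDL 34: wL³/(24EI) = 38.25/EI
  relative rotation θ_0 = (45.45 + 0)/EI = 45.45/EI
A unit hogging moment at Q produces rotation L₁/(3EI) + L₂/(3EI) = 2.5/EI.
Slope continuity at Q: θ_0 = M_Q·2.5/EI, so M_Q = 45.45/2.5 = 18.18 kN·m (hogging).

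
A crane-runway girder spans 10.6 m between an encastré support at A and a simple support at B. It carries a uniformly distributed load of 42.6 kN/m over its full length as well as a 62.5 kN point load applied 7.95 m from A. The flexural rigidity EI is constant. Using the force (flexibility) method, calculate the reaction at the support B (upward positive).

Take the reaction at B as the redundant and release it; the primary structure is a cantilever fixed at A.
Downward deflection at the released point B due to the loads:
  UDL 42.6: wL⁴/(8EI) = 67227/EI
  point load 62.5 at a = 7.95: Pa²(3L − a)/(6EI) = 15702/EI
  δ_0 = 82929/EI
Flexibility coefficient — unit upward force at B: δ_{BB} = L³/(3EI) = 397/EI.
The prop prevents deflection at B: R_B = δ_0/δ_{BB} = 82929/397 = 208.9 kN.

R_B = 208.9 kN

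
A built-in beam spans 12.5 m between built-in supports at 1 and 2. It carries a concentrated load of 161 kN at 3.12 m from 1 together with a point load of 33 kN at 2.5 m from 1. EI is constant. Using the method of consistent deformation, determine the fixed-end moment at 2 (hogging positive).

M_2 = 107.3 kN·m

Release both end moments; the primary structure is a simply-supported span 12 with redundants M_1 and M_2.
Simple-span end rotations at 1 and 2 under the given loads:
  at 1: point load 161 at a = 3.12: Pab(L + b)/(6LEI) = 1375/EI
  at 2: point load 161 at a = 3.12: Pab(L + a)/(6LEI) = 981.3/EI
  at 1: point load 33 at a = 2.5: Pab(L + b)/(6LEI) = 247.5/EI
  at 2: point load 33 at a = 2.5: Pab(L + a)/(6LEI) = 165/EI
  θ_10 = 1622/EI,  θ_20 = 1146/EI
Flexibility coefficients: a unit moment at one end gives L/(3EI) there and L/(6EI) at the far end, so f₁₁ = f₂₂ = 4.167/EI and f₁₂ = f₂₁ = 2.083/EI.
Compatibility — zero rotation at each built-in end:
  4.167 M_1 + 2.083 M_2 = 1622
  2.083 M_1 + 4.167 M_2 = 1146
Solving the pair gives M_1 = 335.7 kN·m and M_2 = 107.3 kN·m (hogging).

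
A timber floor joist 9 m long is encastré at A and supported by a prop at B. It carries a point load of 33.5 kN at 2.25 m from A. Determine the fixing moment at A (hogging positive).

M_A = 49.46 kN·m

Take the reaction at B as the redundant and release it; the primary structure is a cantilever fixed at A.
Primary-structure tip deflection at B by superposition:
  point load 33.5 at a = 2.25: Pa²(3L − a)/(6EI) = 699.6/EI
Flexibility coefficient — unit upward force at B: δ_{BB} = L³/(3EI) = 243/EI.
The prop prevents deflection at B: R_B = δ_0/δ_{BB} = 699.6/243 = 2.879 kN.
Moment equilibrium about A: M_A = Σ(load moments about A) − R_B·L = 75.38 − 2.879×9 = 49.46 kN·m.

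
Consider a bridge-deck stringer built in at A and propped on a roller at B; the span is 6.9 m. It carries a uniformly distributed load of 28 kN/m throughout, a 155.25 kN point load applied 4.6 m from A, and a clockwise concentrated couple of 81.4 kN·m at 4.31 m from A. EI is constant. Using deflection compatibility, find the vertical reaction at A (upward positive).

Take the reaction at B as the redundant and release it; the primary structure is a cantilever fixed at A.
Downward deflection at the released point B due to the loads:
  UDL 28: wL⁴/(8EI) = 7933/EI
  point load 155.25 at a = 4.6: Pa²(3L − a)/(6EI) = 8815/EI
  clockwise couple 81.4 at a = 4.31: M₀a(2L − a)/(2EI) = 1665/EI
  δ_0 = 18413/EI
Tip deflection under a unit load at B: L³/(3EI) = 109.5/EI.
Compatibility at B: δ_0 − R_B·δ_{BB} = 0, so R_B = 18413/109.5 = 168.2 kN.
Vertical equilibrium: R_A = ΣP − R_B = 348.4 − 168.2 = 180.3 kN.

R_A = 180.3 kN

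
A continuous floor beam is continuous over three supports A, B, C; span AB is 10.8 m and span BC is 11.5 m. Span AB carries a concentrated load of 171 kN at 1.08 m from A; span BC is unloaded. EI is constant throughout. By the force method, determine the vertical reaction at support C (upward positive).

R_C = -3.85 kN

Insert a hinge at B; M_B is the redundant, and each span becomes simply supported.
Discontinuity in slope at B on the released structure — sum the simple-span end rotations:
  span AB: point load 171 at a = 1.08: Pab(L + a)/(6LEI) = 329.1/EI
  relative rotation θ_0 = (329.1 + 0)/EI = 329.1/EI
A unit hogging moment at B produces rotation L₁/(3EI) + L₂/(3EI) = 7.433/EI.
Slope continuity at B: θ_0 = M_B·7.433/EI, so M_B = 329.1/7.433 = 44.27 kN·m (hogging).
Span BC, ΣM about C: R_B^{BC}·11.5 = 0 + 44.27, so R_B^{BC} = 3.85 kN and R_C = 0 − 3.85 = -3.85 kN.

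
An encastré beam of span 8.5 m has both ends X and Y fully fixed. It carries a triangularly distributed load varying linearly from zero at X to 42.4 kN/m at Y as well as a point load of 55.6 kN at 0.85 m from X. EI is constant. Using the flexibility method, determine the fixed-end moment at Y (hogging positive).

Take the two fixed-end moments M_X, M_Y as redundants; the released structure is the simple span XY.
End rotations of the released simple span under the applied load (×1/EI):
  at X: triangular load, peak 42.4: 7w₀L³/(360EI) = 506.3/EI
  at Y: triangular load, peak 42.4: w₀L³/(45EI) = 578.6/EI
  at X: point load 55.6 at a = 0.85: Pab(L + b)/(6LEI) = 114.5/EI
  at Y: point load 55.6 at a = 0.85: Pab(L + a)/(6LEI) = 66.28/EI
  θ_X0 = 620.8/EI,  θ_Y0 = 644.9/EI
Flexibility coefficients: a unit moment at one end gives L/(3EI) there and L/(6EI) at the far end, so f₁₁ = f₂₂ = 2.833/EI and f₁₂ = f₂₁ = 1.417/EI.
Compatibility — zero rotation at each built-in end:
  2.833 M_X + 1.417 M_Y = 620.8
  1.417 M_X + 2.833 M_Y = 644.9
Solving the pair gives M_X = 140.4 kN·m and M_Y = 157.4 kN·m (hogging).

M_Y = 157.4 kN·m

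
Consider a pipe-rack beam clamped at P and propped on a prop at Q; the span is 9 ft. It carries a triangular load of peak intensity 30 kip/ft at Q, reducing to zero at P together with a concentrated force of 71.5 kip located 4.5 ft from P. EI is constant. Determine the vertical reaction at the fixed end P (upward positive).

Take the reaction at Q as the redundant and release it; the primary structure is a cantilever fixed at P.
Free-end deflection of the primary structure under the applied loading (downward +):
  triangular load, peak 30 at the free end: 11w₀L⁴/(120EI) = 18043/EI
  point load 71.5 at a = 4.5: Pa²(3L − a)/(6EI) = 5430/EI
  δ_0 = 23472/EI
Flexibility coefficient — unit upward force at Q: δ_{QQ} = L³/(3EI) = 243/EI.
Compatibility at Q: δ_0 − R_Q·δ_{QQ} = 0, so R_Q = 23472/243 = 96.59 kip.
Vertical equilibrium: R_P = ΣP − R_Q = 206.5 − 96.59 = 109.9 kip.

R_P = 109.9 kip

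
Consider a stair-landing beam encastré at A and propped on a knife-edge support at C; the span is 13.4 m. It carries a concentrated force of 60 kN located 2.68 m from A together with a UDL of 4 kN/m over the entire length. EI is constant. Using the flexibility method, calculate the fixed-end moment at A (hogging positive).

M_A = 205.6 kN·m

Remove the prop at C; the released (primary) structure is a cantilever built in at A.
Free-end deflection of the primary structure under the applied loading (downward +):
  point load 60 at a = 2.68: Pa²(3L − a)/(6EI) = 2695/EI
  UDL 4: wL⁴/(8EI) = 16121/EI
  δ_0 = 18816/EI
Flexibility coefficient — unit upward force at C: δ_{CC} = L³/(3EI) = 802/EI.
Compatibility at C: δ_0 − R_C·δ_{CC} = 0, so R_C = 18816/802 = 23.46 kN.
Moment equilibrium about A: M_A = Σ(load moments about A) − R_C·L = 519.9 − 23.46×13.4 = 205.6 kN·m.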